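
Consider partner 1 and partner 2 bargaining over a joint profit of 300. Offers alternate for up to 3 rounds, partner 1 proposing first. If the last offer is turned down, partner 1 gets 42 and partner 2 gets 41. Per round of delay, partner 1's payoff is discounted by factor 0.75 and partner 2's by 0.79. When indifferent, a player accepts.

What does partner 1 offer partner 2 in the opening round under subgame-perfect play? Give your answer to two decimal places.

Round 3 (partner 1 proposes): partner 2 gets 41 if talks fail, so partner 1 offers 41 and keeps 259.
Round 2 (partner 2 proposes): partner 1 can get 259 next round, worth 0.75 × 259 = 194.25 now, so partner 2 offers 194.25, keeping 105.75.
Round 1 (partner 1 proposes): partner 2 can get 105.75 next round, worth 0.79 × 105.75 = 83.5425 now. Partner 1 offers 83.5425 and keeps 300 − 83.5425 = 216.4575.

83.54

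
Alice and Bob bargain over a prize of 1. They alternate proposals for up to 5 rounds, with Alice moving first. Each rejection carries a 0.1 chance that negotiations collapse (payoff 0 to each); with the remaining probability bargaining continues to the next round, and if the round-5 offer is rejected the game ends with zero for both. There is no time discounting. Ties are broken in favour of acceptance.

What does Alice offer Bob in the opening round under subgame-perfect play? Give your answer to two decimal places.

Round 5 (Alice proposes): rejection yields 0 for Bob; Alice offers 0 and keeps 1.
Round 4 (Bob proposes): rejecting gives Alice an expected 0.9 × 1 = 0.9, so Bob offers 0.9, keeping 0.1.
Round 3 (Alice proposes): rejecting gives Bob an expected 0.9 × 0.1 = 0.09, so Alice offers 0.09, keeping 0.91.
Round 2 (Bob proposes): rejecting gives Alice an expected 0.9 × 0.91 = 0.819, so Bob offers 0.819, keeping 0.181.
Round 1 (Alice proposes): rejecting gives Bob an expected 0.9 × 0.181 = 0.1629; Alice offers that and keeps 0.8371.

0.16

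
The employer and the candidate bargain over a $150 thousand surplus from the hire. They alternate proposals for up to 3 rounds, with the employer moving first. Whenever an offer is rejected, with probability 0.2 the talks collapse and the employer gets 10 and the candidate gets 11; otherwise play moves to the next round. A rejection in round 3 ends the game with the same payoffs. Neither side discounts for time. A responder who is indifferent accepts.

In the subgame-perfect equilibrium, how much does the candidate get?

By backward induction:
Round 3 (the employer proposes): the candidate gets 11 if talks fail, so the employer offers 11 and keeps 139.
Round 2 (the candidate proposes): rejecting gives the employer an expected 0.8 × 139 + 0.2 × 10 = 113.2. The candidate offers 113.2 and keeps 150 − 113.2 = 36.8.
Round 1 (the employer proposes): rejecting gives the candidate an expected 0.8 × 36.8 + 0.2 × 11 = 31.64, so the employer offers 31.64, keeping 118.36.

31.64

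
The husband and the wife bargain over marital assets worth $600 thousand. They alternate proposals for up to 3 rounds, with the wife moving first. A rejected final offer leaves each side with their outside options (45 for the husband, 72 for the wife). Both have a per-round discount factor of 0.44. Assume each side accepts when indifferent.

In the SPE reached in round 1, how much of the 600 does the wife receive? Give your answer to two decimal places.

Round 3 (the wife proposes): the husband gets 45 if talks fail, so the wife offers 45 and keeps 555.
Round 2 (the husband proposes): the wife can get 555 next round, worth 0.44 × 555 = 244.2 now, so the husband offers 244.2, keeping 355.8.
Round 1 (the wife proposes): the husband can get 355.8 next round, worth 0.44 × 355.8 = 156.552 now, so the wife offers 156.552, keeping 443.448.

443.45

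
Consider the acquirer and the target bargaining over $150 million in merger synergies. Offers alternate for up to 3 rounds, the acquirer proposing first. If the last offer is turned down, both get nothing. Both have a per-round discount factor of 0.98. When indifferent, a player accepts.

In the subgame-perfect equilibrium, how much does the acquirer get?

147.06

Round 3 (the acquirer proposes): the target will accept anything ≥ 0, so the acquirer offers 0 and keeps 150.
Round 2 (the target proposes): the acquirer can get 150 next round, worth 0.98 × 150 = 147 now. The target offers 147 and keeps 150 − 147 = 3.
Round 1 (the acquirer proposes): the target can get 3 next round, worth 0.98 × 3 = 2.94 now, so the acquirer offers 2.94, keeping 147.06.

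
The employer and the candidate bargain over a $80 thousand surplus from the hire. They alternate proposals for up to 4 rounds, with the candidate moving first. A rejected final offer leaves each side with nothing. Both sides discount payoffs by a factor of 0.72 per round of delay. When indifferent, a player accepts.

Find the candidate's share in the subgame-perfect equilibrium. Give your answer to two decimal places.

34.01

Round 4 (the employer proposes): rejection yields 0 for the candidate; the employer offers 0 and keeps 80.
Round 3 (the candidate proposes): the employer can get 80 next round, worth 0.72 × 80 = 57.6 now. The candidate offers 57.6 and keeps 80 − 57.6 = 22.4.
Round 2 (the employer proposes): the candidate can get 22.4 next round, worth 0.72 × 22.4 = 16.128 now; the employer offers that and keeps 63.872.
Round 1 (the candidate proposes): the employer can get 63.872 next round, worth 0.72 × 63.872 = 45.98784 now. The candidate offers 45.98784 and keeps 80 − 45.98784 = 34.01216.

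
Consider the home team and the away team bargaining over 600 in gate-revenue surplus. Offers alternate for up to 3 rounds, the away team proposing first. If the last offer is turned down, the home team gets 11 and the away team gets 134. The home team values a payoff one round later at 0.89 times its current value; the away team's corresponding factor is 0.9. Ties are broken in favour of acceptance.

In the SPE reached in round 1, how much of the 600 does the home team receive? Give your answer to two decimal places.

Round 3 (the away team proposes): the home team gets 11 if talks fail, so the away team offers 11 and keeps 589.
Round 2 (the home team proposes): the away team can get 589 next round, worth 0.9 × 589 = 530.1 now. The home team offers 530.1 and keeps 600 − 530.1 = 69.9.
Round 1 (the away team proposes): the home team can get 69.9 next round, worth 0.89 × 69.9 = 62.211 now. The away team offers 62.211 and keeps 600 − 62.211 = 537.789.

62.21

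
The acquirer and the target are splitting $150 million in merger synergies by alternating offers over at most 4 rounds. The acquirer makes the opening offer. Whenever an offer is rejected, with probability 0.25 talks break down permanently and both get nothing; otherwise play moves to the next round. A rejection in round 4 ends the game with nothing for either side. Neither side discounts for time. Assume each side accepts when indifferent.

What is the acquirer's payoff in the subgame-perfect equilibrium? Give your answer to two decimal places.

Round 4 (the target proposes): rejection yields 0 for the acquirer; the target offers 0 and keeps 150.
Round 3 (the acquirer proposes): rejecting gives the target an expected 0.75 × 150 = 112.5. The acquirer offers 112.5 and keeps 150 − 112.5 = 37.5.
Round 2 (the target proposes): rejecting gives the acquirer an expected 0.75 × 37.5 = 28.125; the target offers that and keeps 121.875.
Round 1 (the acquirer proposes): rejecting gives the target an expected 0.75 × 121.875 = 91.40625. The acquirer offers 91.40625 and keeps 150 − 91.40625 = 58.59375.

58.59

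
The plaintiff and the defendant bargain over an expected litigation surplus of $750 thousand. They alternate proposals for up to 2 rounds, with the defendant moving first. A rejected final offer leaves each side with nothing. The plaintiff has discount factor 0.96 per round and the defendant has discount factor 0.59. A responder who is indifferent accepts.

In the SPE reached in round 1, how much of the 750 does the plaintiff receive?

720

By backward induction:
Round 2 (the plaintiff proposes): rejection yields 0 for the defendant; the plaintiff offers 0 and keeps 750.
Round 1 (the defendant proposes): the plaintiff can get 750 next round, worth 0.96 × 750 = 720 now, so the defendant offers 720, keeping 30.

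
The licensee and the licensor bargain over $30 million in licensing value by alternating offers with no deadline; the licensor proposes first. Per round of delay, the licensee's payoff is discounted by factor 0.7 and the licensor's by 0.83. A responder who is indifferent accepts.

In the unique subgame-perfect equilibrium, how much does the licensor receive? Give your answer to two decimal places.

Let x be the licensor's share when the licensor proposes and y be the licensee's share when the licensee proposes.
The licensee accepts iff offered ≥ 0.7·y, so x = 30 − 0.7y. Symmetrically y = 30 − 0.83x.
Substituting: x = 30 − 0.7(30 − 0.83x), giving x(1 − 0.83·0.7) = 30(1 − 0.7).
So x = 30 × 0.3 / 0.419 ≈ 21.4797, and the licensee receives 30 − x ≈ 8.5203.

21.48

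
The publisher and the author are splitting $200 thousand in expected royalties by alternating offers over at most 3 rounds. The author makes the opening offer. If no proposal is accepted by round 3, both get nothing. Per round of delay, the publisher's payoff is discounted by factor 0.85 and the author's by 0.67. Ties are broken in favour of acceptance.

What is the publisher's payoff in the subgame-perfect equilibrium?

56.1

Round 3 (the author proposes): rejection yields 0 for the publisher; the author offers 0 and keeps 200.
Round 2 (the publisher proposes): the author can get 200 next round, worth 0.67 × 200 = 134 now; the publisher offers that and keeps 66.
Round 1 (the author proposes): the publisher can get 66 next round, worth 0.85 × 66 = 56.1 now, so the author offers 56.1, keeping 143.9.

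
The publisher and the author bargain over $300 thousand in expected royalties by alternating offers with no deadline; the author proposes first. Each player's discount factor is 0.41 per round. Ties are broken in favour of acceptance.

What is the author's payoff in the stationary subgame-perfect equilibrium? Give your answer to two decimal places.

When the author proposes, the publisher accepts any offer worth at least 0.41 times what the publisher would get by proposing next round; and vice versa.
This gives x = 300 − 0.41y and y = 300 − 0.41x, where x and y are each side's share when it proposes.
Hence (1 − 0.41·0.41)x = 300(1 − 0.41), i.e. 0.8319·x = 177.
x ≈ 212.7660; the publisher's share is 300 − x ≈ 87.2340.

212.77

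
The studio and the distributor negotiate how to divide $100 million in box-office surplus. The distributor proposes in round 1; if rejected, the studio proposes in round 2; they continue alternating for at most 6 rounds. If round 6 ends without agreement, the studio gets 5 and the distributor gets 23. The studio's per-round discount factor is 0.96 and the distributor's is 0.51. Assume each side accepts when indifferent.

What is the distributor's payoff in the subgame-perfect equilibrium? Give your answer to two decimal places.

Round 6 (the studio proposes): the distributor gets 23 if talks fail, so the studio offers 23 and keeps 77.
Round 5 (the distributor proposes): the studio can get 77 next round, worth 0.96 × 77 = 73.92 now. The distributor offers 73.92 and keeps 100 − 73.92 = 26.08.
Round 4 (the studio proposes): the distributor can get 26.08 next round, worth 0.51 × 26.08 = 13.3008 now, so the studio offers 13.3008, keeping 86.6992.
Round 3 (the distributor proposes): the studio can get 86.6992 next round, worth 0.96 × 86.6992 = 83.231232 now, so the distributor offers 83.231232, keeping 16.768768.
Round 2 (the studio proposes): the distributor can get 16.768768 next round, worth 0.51 × 16.768768 = 8.55207168 now, so the studio offers 8.55207168, keeping 91.44792832.
Round 1 (the distributor proposes): the studio can get 91.44792832 next round, worth 0.96 × 91.44792832 = 87.7900111872 now. The distributor offers 87.7900111872 and keeps 100 − 87.7900111872 = 12.2099888128.

12.21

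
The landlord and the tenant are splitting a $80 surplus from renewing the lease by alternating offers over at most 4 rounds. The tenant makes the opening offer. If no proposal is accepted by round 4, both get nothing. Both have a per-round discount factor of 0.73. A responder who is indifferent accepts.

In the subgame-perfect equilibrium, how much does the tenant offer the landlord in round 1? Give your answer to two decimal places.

46.89

By backward induction:
Round 4 (the landlord proposes): the tenant will accept anything ≥ 0, so the landlord offers 0 and keeps 80.
Round 3 (the tenant proposes): the landlord can get 80 next round, worth 0.73 × 80 = 58.4 now. The tenant offers 58.4 and keeps 80 − 58.4 = 21.6.
Round 2 (the landlord proposes): the tenant can get 21.6 next round, worth 0.73 × 21.6 = 15.768 now, so the landlord offers 15.768, keeping 64.232.
Round 1 (the tenant proposes): the landlord can get 64.232 next round, worth 0.73 × 64.232 = 46.88936 now; the tenant offers that and keeps 33.11064.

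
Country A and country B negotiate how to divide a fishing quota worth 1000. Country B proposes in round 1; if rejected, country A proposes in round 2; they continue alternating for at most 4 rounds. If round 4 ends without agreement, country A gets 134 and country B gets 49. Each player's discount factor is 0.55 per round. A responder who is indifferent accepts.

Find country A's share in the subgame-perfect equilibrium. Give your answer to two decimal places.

405.72

Round 4 (country A proposes): country B gets 49 if talks fail, so country A offers 49 and keeps 951.
Round 3 (country B proposes): country A can get 951 next round, worth 0.55 × 951 = 523.05 now, so country B offers 523.05, keeping 476.95.
Round 2 (country A proposes): country B can get 476.95 next round, worth 0.55 × 476.95 = 262.3225 now, so country A offers 262.3225, keeping 737.6775.
Round 1 (country B proposes): country A can get 737.6775 next round, worth 0.55 × 737.6775 = 405.722625 now, so country B offers 405.722625, keeping 594.277375.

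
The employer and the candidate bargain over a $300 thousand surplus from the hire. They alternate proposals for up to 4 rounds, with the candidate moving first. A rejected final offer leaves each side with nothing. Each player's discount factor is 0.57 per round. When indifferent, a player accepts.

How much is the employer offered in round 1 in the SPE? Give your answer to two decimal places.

129.09

Solve by backward induction from round 4.
Round 4 (the employer proposes): the candidate will accept anything ≥ 0, so the employer offers 0 and keeps 300.
Round 3 (the candidate proposes): the employer can get 300 next round, worth 0.57 × 300 = 171 now, so the candidate offers 171, keeping 129.
Round 2 (the employer proposes): the candidate can get 129 next round, worth 0.57 × 129 = 73.53 now, so the employer offers 73.53, keeping 226.47.
Round 1 (the candidate proposes): the employer can get 226.47 next round, worth 0.57 × 226.47 = 129.0879 now; the candidate offers that and keeps 170.9121.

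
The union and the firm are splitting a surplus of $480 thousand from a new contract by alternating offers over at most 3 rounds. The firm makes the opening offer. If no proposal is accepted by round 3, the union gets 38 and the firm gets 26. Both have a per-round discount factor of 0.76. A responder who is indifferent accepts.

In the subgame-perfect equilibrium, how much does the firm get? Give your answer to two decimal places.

370.50

Round 3 (the firm proposes): the union gets 38 if talks fail, so the firm offers 38 and keeps 442.
Round 2 (the union proposes): the firm can get 442 next round, worth 0.76 × 442 = 335.92 now. The union offers 335.92 and keeps 480 − 335.92 = 144.08.
Round 1 (the firm proposes): the union can get 144.08 next round, worth 0.76 × 144.08 = 109.5008 now; the firm offers that and keeps 370.4992.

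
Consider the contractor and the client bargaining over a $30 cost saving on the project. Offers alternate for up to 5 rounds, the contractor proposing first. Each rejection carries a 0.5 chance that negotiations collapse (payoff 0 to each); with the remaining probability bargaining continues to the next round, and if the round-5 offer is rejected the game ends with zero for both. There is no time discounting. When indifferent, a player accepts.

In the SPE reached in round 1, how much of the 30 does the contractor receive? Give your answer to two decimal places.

Round 5 (the contractor proposes): rejection yields 0 for the client; the contractor offers 0 and keeps 30.
Round 4 (the client proposes): rejecting gives the contractor an expected 0.5 × 30 = 15; the client offers that and keeps 15.
Round 3 (the contractor proposes): rejecting gives the client an expected 0.5 × 15 = 7.5. The contractor offers 7.5 and keeps 30 − 7.5 = 22.5.
Round 2 (the client proposes): rejecting gives the contractor an expected 0.5 × 22.5 = 11.25. The client offers 11.25 and keeps 30 − 11.25 = 18.75.
Round 1 (the contractor proposes): rejecting gives the client an expected 0.5 × 18.75 = 9.375; the contractor offers that and keeps 20.625.

20.63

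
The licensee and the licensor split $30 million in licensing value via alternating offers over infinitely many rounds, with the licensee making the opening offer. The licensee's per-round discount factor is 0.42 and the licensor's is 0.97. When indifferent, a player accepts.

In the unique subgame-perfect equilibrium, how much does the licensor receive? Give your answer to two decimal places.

28.48

In a stationary SPE each proposer offers the other exactly their discounted continuation value.
If the licensee keeps x when proposing and the licensor keeps y when proposing, then x = 30 − 0.97y and y = 30 − 0.42x.
Solving: x = 30(1 − 0.97) / (1 − 0.42·0.97) = 0.9 / 0.5926 ≈ 1.5187.
The licensor gets 30 − 1.5187 ≈ 28.4813.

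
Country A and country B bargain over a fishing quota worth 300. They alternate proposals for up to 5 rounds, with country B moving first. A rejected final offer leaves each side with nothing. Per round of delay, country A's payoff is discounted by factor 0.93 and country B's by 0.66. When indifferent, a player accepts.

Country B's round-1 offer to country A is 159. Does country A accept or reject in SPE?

Work out country A's continuation value if the offer is rejected.
Round 5 (country B proposes): rejection yields 0 for country A; country B offers 0 and keeps 300.
Round 4 (country A proposes): country B can get 300 next round, worth 0.66 × 300 = 198 now, so country A offers 198, keeping 102.
Round 3 (country B proposes): country A can get 102 next round, worth 0.93 × 102 = 94.86 now; country B offers that and keeps 205.14.
Round 2 (country A proposes): country B can get 205.14 next round, worth 0.66 × 205.14 = 135.3924 now, so country A offers 135.3924, keeping 164.6076.
So by rejecting in round 1, country A gets 164.6076 next round, worth 0.93 × 164.6076 = 153.085068 now.
Offer 159 ≥ 153.085068, so country A accepts.

Accept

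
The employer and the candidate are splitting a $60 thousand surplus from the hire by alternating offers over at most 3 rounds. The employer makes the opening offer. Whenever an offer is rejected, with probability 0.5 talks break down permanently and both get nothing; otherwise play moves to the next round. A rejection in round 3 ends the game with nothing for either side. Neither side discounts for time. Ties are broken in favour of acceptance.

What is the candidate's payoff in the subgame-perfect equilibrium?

By backward induction:
Round 3 (the employer proposes): the candidate will accept anything ≥ 0, so the employer offers 0 and keeps 60.
Round 2 (the candidate proposes): rejecting gives the employer an expected 0.5 × 60 = 30. The candidate offers 30 and keeps 60 − 30 = 30.
Round 1 (the employer proposes): rejecting gives the candidate an expected 0.5 × 30 = 15, so the employer offers 15, keeping 45.

15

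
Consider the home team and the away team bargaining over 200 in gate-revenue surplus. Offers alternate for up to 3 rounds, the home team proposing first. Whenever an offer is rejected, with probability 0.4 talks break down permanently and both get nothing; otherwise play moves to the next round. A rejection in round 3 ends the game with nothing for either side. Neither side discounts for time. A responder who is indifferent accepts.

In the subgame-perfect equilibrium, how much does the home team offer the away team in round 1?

Round 3 (the home team proposes): rejection yields 0 for the away team; the home team offers 0 and keeps 200.
Round 2 (the away team proposes): rejecting gives the home team an expected 0.6 × 200 = 120. The away team offers 120 and keeps 200 − 120 = 80.
Round 1 (the home team proposes): rejecting gives the away team an expected 0.6 × 80 = 48, so the home team offers 48, keeping 152.

48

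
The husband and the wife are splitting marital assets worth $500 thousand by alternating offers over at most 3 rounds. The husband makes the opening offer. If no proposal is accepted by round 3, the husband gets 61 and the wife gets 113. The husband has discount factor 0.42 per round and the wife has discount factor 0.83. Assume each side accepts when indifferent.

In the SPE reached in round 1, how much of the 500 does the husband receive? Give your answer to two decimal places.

219.91

Round 3 (the husband proposes): the wife gets 113 if talks fail, so the husband offers 113 and keeps 387.
Round 2 (the wife proposes): the husband can get 387 next round, worth 0.42 × 387 = 162.54 now; the wife offers that and keeps 337.46.
Round 1 (the husband proposes): the wife can get 337.46 next round, worth 0.83 × 337.46 = 280.0918 now. The husband offers 280.0918 and keeps 500 − 280.0918 = 219.9082.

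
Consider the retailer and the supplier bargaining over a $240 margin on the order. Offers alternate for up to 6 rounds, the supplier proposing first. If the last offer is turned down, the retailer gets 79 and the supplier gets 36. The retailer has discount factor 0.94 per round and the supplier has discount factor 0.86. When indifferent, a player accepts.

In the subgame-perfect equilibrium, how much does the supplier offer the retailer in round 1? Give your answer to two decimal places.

182.43

Round 6 (the retailer proposes): the supplier gets 36 if talks fail, so the retailer offers 36 and keeps 204.
Round 5 (the supplier proposes): the retailer can get 204 next round, worth 0.94 × 204 = 191.76 now; the supplier offers that and keeps 48.24.
Round 4 (the retailer proposes): the supplier can get 48.24 next round, worth 0.86 × 48.24 = 41.4864 now. The retailer offers 41.4864 and keeps 240 − 41.4864 = 198.5136.
Round 3 (the supplier proposes): the retailer can get 198.5136 next round, worth 0.94 × 198.5136 = 186.602784 now, so the supplier offers 186.602784, keeping 53.397216.
Round 2 (the retailer proposes): the supplier can get 53.397216 next round, worth 0.86 × 53.397216 = 45.92160576 now, so the retailer offers 45.92160576, keeping 194.07839424.
Round 1 (the supplier proposes): the retailer can get 194.07839424 next round, worth 0.94 × 194.07839424 = 182.4336905856 now. The supplier offers 182.4336905856 and keeps 240 − 182.4336905856 = 57.5663094144.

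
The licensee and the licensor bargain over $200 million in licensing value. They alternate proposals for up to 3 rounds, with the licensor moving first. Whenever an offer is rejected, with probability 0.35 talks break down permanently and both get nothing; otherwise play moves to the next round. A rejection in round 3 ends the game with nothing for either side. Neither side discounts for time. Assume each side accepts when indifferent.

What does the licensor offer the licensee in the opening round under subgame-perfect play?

Round 3 (the licensor proposes): rejection yields 0 for the licensee; the licensor offers 0 and keeps 200.
Round 2 (the licensee proposes): rejecting gives the licensor an expected 0.65 × 200 = 130. The licensee offers 130 and keeps 200 − 130 = 70.
Round 1 (the licensor proposes): rejecting gives the licensee an expected 0.65 × 70 = 45.5, so the licensor offers 45.5, keeping 154.5.

45.5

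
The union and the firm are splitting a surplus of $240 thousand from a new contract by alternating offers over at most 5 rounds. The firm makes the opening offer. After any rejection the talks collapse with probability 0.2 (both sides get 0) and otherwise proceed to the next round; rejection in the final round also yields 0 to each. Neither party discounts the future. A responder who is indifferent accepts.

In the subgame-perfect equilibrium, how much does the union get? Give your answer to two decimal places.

By backward induction:
Round 5 (the firm proposes): the union will accept anything ≥ 0, so the firm offers 0 and keeps 240.
Round 4 (the union proposes): rejecting gives the firm an expected 0.8 × 240 = 192, so the union offers 192, keeping 48.
Round 3 (the firm proposes): rejecting gives the union an expected 0.8 × 48 = 38.4, so the firm offers 38.4, keeping 201.6.
Round 2 (the union proposes): rejecting gives the firm an expected 0.8 × 201.6 = 161.28, so the union offers 161.28, keeping 78.72.
Round 1 (the firm proposes): rejecting gives the union an expected 0.8 × 78.72 = 62.976, so the firm offers 62.976, keeping 177.024.

62.98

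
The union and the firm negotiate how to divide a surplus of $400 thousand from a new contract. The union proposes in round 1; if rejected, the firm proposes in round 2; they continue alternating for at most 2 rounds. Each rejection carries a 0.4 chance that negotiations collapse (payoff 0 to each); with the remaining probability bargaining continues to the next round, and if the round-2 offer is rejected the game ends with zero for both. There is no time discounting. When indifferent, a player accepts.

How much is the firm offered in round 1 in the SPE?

240

Round 2 (the firm proposes): rejection yields 0 for the union; the firm offers 0 and keeps 400.
Round 1 (the union proposes): rejecting gives the firm an expected 0.6 × 400 = 240; the union offers that and keeps 160.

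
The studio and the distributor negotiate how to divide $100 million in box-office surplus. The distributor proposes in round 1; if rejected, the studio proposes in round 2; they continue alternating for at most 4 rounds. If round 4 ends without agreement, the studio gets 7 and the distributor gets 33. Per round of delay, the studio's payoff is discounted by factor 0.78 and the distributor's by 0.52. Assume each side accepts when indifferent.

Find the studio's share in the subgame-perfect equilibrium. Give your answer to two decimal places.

Round 4 (the studio proposes): the distributor gets 33 if talks fail, so the studio offers 33 and keeps 67.
Round 3 (the distributor proposes): the studio can get 67 next round, worth 0.78 × 67 = 52.26 now, so the distributor offers 52.26, keeping 47.74.
Round 2 (the studio proposes): the distributor can get 47.74 next round, worth 0.52 × 47.74 = 24.8248 now. The studio offers 24.8248 and keeps 100 − 24.8248 = 75.1752.
Round 1 (the distributor proposes): the studio can get 75.1752 next round, worth 0.78 × 75.1752 = 58.636656 now, so the distributor offers 58.636656, keeping 41.363344.

58.64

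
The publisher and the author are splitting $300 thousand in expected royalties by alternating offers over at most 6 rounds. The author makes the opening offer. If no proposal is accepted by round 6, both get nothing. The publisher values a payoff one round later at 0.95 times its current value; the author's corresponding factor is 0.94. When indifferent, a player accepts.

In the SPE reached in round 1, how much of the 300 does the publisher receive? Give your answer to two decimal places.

Round 6 (the publisher proposes): the author will accept anything ≥ 0, so the publisher offers 0 and keeps 300.
Round 5 (the author proposes): the publisher can get 300 next round, worth 0.95 × 300 = 285 now; the author offers that and keeps 15.
Round 4 (the publisher proposes): the author can get 15 next round, worth 0.94 × 15 = 14.1 now; the publisher offers that and keeps 285.9.
Round 3 (the author proposes): the publisher can get 285.9 next round, worth 0.95 × 285.9 = 271.605 now; the author offers that and keeps 28.395.
Round 2 (the publisher proposes): the author can get 28.395 next round, worth 0.94 × 28.395 = 26.6913 now, so the publisher offers 26.6913, keeping 273.3087.
Round 1 (the author proposes): the publisher can get 273.3087 next round, worth 0.95 × 273.3087 = 259.643265 now. The author offers 259.643265 and keeps 300 − 259.643265 = 40.356735.

259.64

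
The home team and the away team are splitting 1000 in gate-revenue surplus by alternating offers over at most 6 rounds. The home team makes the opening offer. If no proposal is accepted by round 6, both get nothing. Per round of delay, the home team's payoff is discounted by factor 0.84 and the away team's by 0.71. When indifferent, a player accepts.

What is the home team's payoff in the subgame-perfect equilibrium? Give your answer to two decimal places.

Round 6 (the away team proposes): the home team will accept anything ≥ 0, so the away team offers 0 and keeps 1000.
Round 5 (the home team proposes): the away team can get 1000 next round, worth 0.71 × 1000 = 710 now, so the home team offers 710, keeping 290.
Round 4 (the away team proposes): the home team can get 290 next round, worth 0.84 × 290 = 243.6 now; the away team offers that and keeps 756.4.
Round 3 (the home team proposes): the away team can get 756.4 next round, worth 0.71 × 756.4 = 537.044 now, so the home team offers 537.044, keeping 462.956.
Round 2 (the away team proposes): the home team can get 462.956 next round, worth 0.84 × 462.956 = 388.88304 now. The away team offers 388.88304 and keeps 1000 − 388.88304 = 611.11696.
Round 1 (the home team proposes): the away team can get 611.11696 next round, worth 0.71 × 611.11696 = 433.8930416 now; the home team offers that and keeps 566.1069584.

566.11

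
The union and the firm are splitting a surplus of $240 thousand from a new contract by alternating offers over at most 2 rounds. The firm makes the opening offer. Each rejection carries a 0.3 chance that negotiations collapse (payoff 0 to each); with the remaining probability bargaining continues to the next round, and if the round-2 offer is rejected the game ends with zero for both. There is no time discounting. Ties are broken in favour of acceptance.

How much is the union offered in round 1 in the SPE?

168

Round 2 (the union proposes): rejection yields 0 for the firm; the union offers 0 and keeps 240.
Round 1 (the firm proposes): rejecting gives the union an expected 0.7 × 240 = 168. The firm offers 168 and keeps 240 − 168 = 72.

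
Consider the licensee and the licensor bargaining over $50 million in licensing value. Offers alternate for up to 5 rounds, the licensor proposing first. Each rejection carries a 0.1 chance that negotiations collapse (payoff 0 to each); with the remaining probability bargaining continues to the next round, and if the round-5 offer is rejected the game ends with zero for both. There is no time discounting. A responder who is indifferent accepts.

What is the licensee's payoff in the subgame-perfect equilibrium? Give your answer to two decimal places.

8.15

Round 5 (the licensor proposes): rejection yields 0 for the licensee; the licensor offers 0 and keeps 50.
Round 4 (the licensee proposes): rejecting gives the licensor an expected 0.9 × 50 = 45. The licensee offers 45 and keeps 50 − 45 = 5.
Round 3 (the licensor proposes): rejecting gives the licensee an expected 0.9 × 5 = 4.5; the licensor offers that and keeps 45.5.
Round 2 (the licensee proposes): rejecting gives the licensor an expected 0.9 × 45.5 = 40.95; the licensee offers that and keeps 9.05.
Round 1 (the licensor proposes): rejecting gives the licensee an expected 0.9 × 9.05 = 8.145. The licensor offers 8.145 and keeps 50 − 8.145 = 41.855.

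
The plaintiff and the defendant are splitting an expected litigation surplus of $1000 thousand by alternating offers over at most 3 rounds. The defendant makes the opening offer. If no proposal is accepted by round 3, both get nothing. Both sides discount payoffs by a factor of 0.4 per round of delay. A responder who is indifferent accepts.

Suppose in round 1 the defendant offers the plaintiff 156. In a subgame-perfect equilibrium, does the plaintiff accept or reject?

Reject

Round 3 (the defendant proposes): the plaintiff will accept anything ≥ 0, so the defendant offers 0 and keeps 1000.
Round 2 (the plaintiff proposes): the defendant can get 1000 next round, worth 0.4 × 1000 = 400 now. The plaintiff offers 400 and keeps 1000 − 400 = 600.
So by rejecting in round 1, the plaintiff gets 600 next round, worth 0.4 × 600 = 240 now.
Offer 156 < 240, so the plaintiff rejects.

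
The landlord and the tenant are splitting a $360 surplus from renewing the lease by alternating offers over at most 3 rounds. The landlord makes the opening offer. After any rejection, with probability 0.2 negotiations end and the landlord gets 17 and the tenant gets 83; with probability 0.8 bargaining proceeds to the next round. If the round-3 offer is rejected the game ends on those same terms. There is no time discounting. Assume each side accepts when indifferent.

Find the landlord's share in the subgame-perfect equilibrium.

Round 3 (the landlord proposes): the tenant gets 83 if talks fail, so the landlord offers 83 and keeps 277.
Round 2 (the tenant proposes): rejecting gives the landlord an expected 0.8 × 277 + 0.2 × 17 = 225, so the tenant offers 225, keeping 135.
Round 1 (the landlord proposes): rejecting gives the tenant an expected 0.8 × 135 + 0.2 × 83 = 124.6. The landlord offers 124.6 and keeps 360 − 124.6 = 235.4.

235.4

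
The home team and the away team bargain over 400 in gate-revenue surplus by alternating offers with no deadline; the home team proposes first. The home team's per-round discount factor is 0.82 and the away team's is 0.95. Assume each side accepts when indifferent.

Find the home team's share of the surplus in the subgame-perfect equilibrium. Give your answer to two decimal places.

In a stationary SPE each proposer offers the other exactly their discounted continuation value.
If the home team keeps x when proposing and the away team keeps y when proposing, then x = 400 − 0.95y and y = 400 − 0.82x.
Solving: x = 400(1 − 0.95) / (1 − 0.82·0.95) = 20 / 0.221 ≈ 90.4977.
The away team gets 400 − 90.4977 ≈ 309.5023.

90.50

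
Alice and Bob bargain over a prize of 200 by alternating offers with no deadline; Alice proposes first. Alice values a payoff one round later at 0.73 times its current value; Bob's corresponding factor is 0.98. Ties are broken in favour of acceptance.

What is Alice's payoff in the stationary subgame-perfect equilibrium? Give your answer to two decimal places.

When Alice proposes, Bob accepts any offer worth at least 0.98 times what Bob would get by proposing next round; and vice versa.
This gives x = 200 − 0.98y and y = 200 − 0.73x, where x and y are each side's share when it proposes.
Hence (1 − 0.98·0.73)x = 200(1 − 0.98), i.e. 0.2846·x = 4.
x ≈ 14.0548; Bob's share is 200 − x ≈ 185.9452.

14.05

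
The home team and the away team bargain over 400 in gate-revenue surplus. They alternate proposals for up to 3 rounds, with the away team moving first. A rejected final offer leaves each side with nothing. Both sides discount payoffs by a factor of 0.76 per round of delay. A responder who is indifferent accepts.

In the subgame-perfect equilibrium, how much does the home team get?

By backward induction:
Round 3 (the away team proposes): the home team will accept anything ≥ 0, so the away team offers 0 and keeps 400.
Round 2 (the home team proposes): the away team can get 400 next round, worth 0.76 × 400 = 304 now. The home team offers 304 and keeps 400 − 304 = 96.
Round 1 (the away team proposes): the home team can get 96 next round, worth 0.76 × 96 = 72.96 now, so the away team offers 72.96, keeping 327.04.

72.96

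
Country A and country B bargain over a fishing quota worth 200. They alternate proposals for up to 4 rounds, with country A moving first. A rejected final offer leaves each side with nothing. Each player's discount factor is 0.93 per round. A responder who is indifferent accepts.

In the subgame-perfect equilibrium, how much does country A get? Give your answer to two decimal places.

By backward induction:
Round 4 (country B proposes): country A will accept anything ≥ 0, so country B offers 0 and keeps 200.
Round 3 (country A proposes): country B can get 200 next round, worth 0.93 × 200 = 186 now, so country A offers 186, keeping 14.
Round 2 (country B proposes): country A can get 14 next round, worth 0.93 × 14 = 13.02 now. Country B offers 13.02 and keeps 200 − 13.02 = 186.98.
Round 1 (country A proposes): country B can get 186.98 next round, worth 0.93 × 186.98 = 173.8914 now. Country A offers 173.8914 and keeps 200 − 173.8914 = 26.1086.

26.11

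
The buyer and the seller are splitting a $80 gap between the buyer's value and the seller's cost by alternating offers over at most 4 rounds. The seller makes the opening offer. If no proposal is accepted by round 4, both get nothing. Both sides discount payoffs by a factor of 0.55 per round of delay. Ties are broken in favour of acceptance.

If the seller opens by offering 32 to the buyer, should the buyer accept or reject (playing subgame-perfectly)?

Reject

Work out the buyer's continuation value if the offer is rejected.
Round 4 (the buyer proposes): the seller will accept anything ≥ 0, so the buyer offers 0 and keeps 80.
Round 3 (the seller proposes): the buyer can get 80 next round, worth 0.55 × 80 = 44 now, so the seller offers 44, keeping 36.
Round 2 (the buyer proposes): the seller can get 36 next round, worth 0.55 × 36 = 19.8 now. The buyer offers 19.8 and keeps 80 − 19.8 = 60.2.
So by rejecting in round 1, the buyer gets 60.2 next round, worth 0.55 × 60.2 = 33.11 now.
Offer 32 < 33.11, so the buyer rejects.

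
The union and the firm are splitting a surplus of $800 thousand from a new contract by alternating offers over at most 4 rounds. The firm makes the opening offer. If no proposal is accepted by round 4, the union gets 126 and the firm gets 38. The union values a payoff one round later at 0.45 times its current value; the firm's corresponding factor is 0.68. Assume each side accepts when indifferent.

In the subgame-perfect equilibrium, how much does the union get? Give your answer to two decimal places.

220.13

Round 4 (the union proposes): the firm gets 38 if talks fail, so the union offers 38 and keeps 762.
Round 3 (the firm proposes): the union can get 762 next round, worth 0.45 × 762 = 342.9 now, so the firm offers 342.9, keeping 457.1.
Round 2 (the union proposes): the firm can get 457.1 next round, worth 0.68 × 457.1 = 310.828 now; the union offers that and keeps 489.172.
Round 1 (the firm proposes): the union can get 489.172 next round, worth 0.45 × 489.172 = 220.1274 now, so the firm offers 220.1274, keeping 579.8726.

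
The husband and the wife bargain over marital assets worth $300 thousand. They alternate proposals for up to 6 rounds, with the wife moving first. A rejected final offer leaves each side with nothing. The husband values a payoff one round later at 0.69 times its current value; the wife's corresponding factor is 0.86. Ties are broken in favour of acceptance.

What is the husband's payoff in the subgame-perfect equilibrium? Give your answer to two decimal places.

Round 6 (the husband proposes): rejection yields 0 for the wife; the husband offers 0 and keeps 300.
Round 5 (the wife proposes): the husband can get 300 next round, worth 0.69 × 300 = 207 now. The wife offers 207 and keeps 300 − 207 = 93.
Round 4 (the husband proposes): the wife can get 93 next round, worth 0.86 × 93 = 79.98 now; the husband offers that and keeps 220.02.
Round 3 (the wife proposes): the husband can get 220.02 next round, worth 0.69 × 220.02 = 151.8138 now; the wife offers that and keeps 148.1862.
Round 2 (the husband proposes): the wife can get 148.1862 next round, worth 0.86 × 148.1862 = 127.440132 now, so the husband offers 127.440132, keeping 172.559868.
Round 1 (the wife proposes): the husband can get 172.559868 next round, worth 0.69 × 172.559868 = 119.06630892 now, so the wife offers 119.06630892, keeping 180.93369108.

119.07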